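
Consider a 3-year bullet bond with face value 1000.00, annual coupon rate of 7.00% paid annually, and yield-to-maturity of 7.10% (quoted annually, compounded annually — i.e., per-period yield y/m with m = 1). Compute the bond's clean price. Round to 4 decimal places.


Coupon per period c = face * coupon_rate / m = 70.000000
Periods per year m = 1; per-period yield y/m = 0.071000
Number of cashflows N = 3
Cashflows (t years, CF_t, discount factor 1/(1+y/m)^(m*t), PV):
  t = 1.0000: CF_t = 70.000000, DF = 0.933707, PV = 65.359477
  t = 2.0000: CF_t = 70.000000, DF = 0.871808, PV = 61.026589
  t = 3.0000: CF_t = 1070.000000, DF = 0.814013, PV = 870.994405
Price P = sum_t PV_t = 997.380471

Answer: Price = 997.3805


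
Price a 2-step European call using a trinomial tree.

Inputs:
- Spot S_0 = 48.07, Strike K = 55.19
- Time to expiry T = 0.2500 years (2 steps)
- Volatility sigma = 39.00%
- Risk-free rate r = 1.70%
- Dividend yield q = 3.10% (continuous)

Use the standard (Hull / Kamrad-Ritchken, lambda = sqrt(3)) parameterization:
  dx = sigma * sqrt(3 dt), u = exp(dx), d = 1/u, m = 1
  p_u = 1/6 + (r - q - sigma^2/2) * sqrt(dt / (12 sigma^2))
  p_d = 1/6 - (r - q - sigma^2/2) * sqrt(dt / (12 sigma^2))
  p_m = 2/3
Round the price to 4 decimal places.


Answer: Price = V(0,0) = 1.5659

Derivation:
dt = T/N = 0.125000; dx = sigma*sqrt(3*dt) = 0.238825
u = exp(dx) = 1.269757; d = 1/u = 0.787552
p_u = 0.143101, p_m = 0.666667, p_d = 0.190233
Discount per step: exp(-r*dt) = 0.997877
Stock lattice S(k, j) with j the centered position index:
  k=0: S(0,+0) = 48.0700
  k=1: S(1,-1) = 37.8576; S(1,+0) = 48.0700; S(1,+1) = 61.0372
  k=2: S(2,-2) = 29.8149; S(2,-1) = 37.8576; S(2,+0) = 48.0700; S(2,+1) = 61.0372; S(2,+2) = 77.5024
Terminal payoffs V(N, j) = max(S_T - K, 0):
  V(2,-2) = 0.000000; V(2,-1) = 0.000000; V(2,+0) = 0.000000; V(2,+1) = 5.847201; V(2,+2) = 22.312391
Backward induction: V(k, j) = exp(-r*dt) * [p_u * V(k+1, j+1) + p_m * V(k+1, j) + p_d * V(k+1, j-1)]
  V(1,-1) = exp(-r*dt) * [p_u*0.000000 + p_m*0.000000 + p_d*0.000000] = 0.000000
  V(1,+0) = exp(-r*dt) * [p_u*5.847201 + p_m*0.000000 + p_d*0.000000] = 0.834963
  V(1,+1) = exp(-r*dt) * [p_u*22.312391 + p_m*5.847201 + p_d*0.000000] = 7.076002
  V(0,+0) = exp(-r*dt) * [p_u*7.076002 + p_m*0.834963 + p_d*0.000000] = 1.565892


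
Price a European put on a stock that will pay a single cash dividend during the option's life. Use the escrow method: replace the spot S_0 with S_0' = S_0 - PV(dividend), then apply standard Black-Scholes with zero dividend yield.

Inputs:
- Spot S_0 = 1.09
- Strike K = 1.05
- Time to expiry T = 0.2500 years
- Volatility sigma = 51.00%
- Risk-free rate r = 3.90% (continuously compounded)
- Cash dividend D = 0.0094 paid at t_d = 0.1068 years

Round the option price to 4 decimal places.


PV(D) = D * exp(-r * t_d) = 0.0094 * 0.99584346 = 0.00936093
S_0' = S_0 - PV(D) = 1.0900 - 0.00936093 = 1.08063907
d1 = (ln(S_0'/K) + (r + sigma^2/2)*T) / (sigma*sqrt(T)) = 0.27852916
d2 = d1 - sigma*sqrt(T) = 0.02352916
exp(-rT) = 0.99029738
N(-d1) = 0.39030309; N(-d2) = 0.49061409
P = K * exp(-rT) * N(-d2) - S_0' * N(-d1) = 1.0500 * 0.99029738 * 0.49061409 - 1.08063907 * 0.39030309 = 0.0884

Answer: Price = 0.0884


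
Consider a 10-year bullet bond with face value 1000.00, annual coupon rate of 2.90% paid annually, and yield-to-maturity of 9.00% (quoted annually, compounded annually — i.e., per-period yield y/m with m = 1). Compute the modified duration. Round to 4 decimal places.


Answer: Modified duration = 7.7146

Derivation:
Coupon per period c = face * coupon_rate / m = 29.000000
Periods per year m = 1; per-period yield y/m = 0.090000
Number of cashflows N = 10
Cashflows (t years, CF_t, discount factor 1/(1+y/m)^(m*t), PV):
  t = 1.0000: CF_t = 29.000000, DF = 0.917431, PV = 26.605505
  t = 2.0000: CF_t = 29.000000, DF = 0.841680, PV = 24.408720
  t = 3.0000: CF_t = 29.000000, DF = 0.772183, PV = 22.393321
  t = 4.0000: CF_t = 29.000000, DF = 0.708425, PV = 20.544331
  t = 5.0000: CF_t = 29.000000, DF = 0.649931, PV = 18.848010
  t = 6.0000: CF_t = 29.000000, DF = 0.596267, PV = 17.291752
  t = 7.0000: CF_t = 29.000000, DF = 0.547034, PV = 15.863993
  t = 8.0000: CF_t = 29.000000, DF = 0.501866, PV = 14.554122
  t = 9.0000: CF_t = 29.000000, DF = 0.460428, PV = 13.352406
  t = 10.0000: CF_t = 1029.000000, DF = 0.422411, PV = 434.660720
Price P = sum_t PV_t = 608.522880
First compute Macaulay numerator sum_t t * PV_t:
  t * PV_t at t = 1.0000: 26.605505
  t * PV_t at t = 2.0000: 48.817440
  t * PV_t at t = 3.0000: 67.179963
  t * PV_t at t = 4.0000: 82.177324
  t * PV_t at t = 5.0000: 94.240051
  t * PV_t at t = 6.0000: 103.750515
  t * PV_t at t = 7.0000: 111.047952
  t * PV_t at t = 8.0000: 116.432977
  t * PV_t at t = 9.0000: 120.171650
  t * PV_t at t = 10.0000: 4346.607203
Macaulay duration D = 5117.030579 / 608.522880 = 8.408937
Modified duration = D / (1 + y/m) = 8.408937 / (1 + 0.090000) = 7.714621


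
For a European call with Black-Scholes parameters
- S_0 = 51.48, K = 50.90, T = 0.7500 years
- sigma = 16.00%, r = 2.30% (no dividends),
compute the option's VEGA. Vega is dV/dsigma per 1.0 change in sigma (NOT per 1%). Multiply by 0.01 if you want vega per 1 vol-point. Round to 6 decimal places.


Answer: Vega = 17.123497

Derivation:
d1 = 0.2755437298; d2 = 0.1369796651
phi(d1) = 0.3840814242; exp(-qT) = 1.0000000000; exp(-rT) = 0.9828979294
Vega = S * exp(-qT) * phi(d1) * sqrt(T) = 51.4800 * 1.0000000000 * 0.3840814242 * 0.8660254038 = 17.123497


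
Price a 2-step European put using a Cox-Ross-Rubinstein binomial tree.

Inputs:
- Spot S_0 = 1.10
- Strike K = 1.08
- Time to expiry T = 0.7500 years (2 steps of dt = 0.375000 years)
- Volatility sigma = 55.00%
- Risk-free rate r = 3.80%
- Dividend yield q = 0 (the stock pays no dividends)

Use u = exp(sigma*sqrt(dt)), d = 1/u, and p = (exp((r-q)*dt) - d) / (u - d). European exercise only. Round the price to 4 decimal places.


dt = T/N = 0.375000
u = exp(sigma*sqrt(dt)) = 1.400466; d = 1/u = 0.714048
p = (exp((r-q)*dt) - d) / (u - d) = 0.437494
Discount per step: exp(-r*dt) = 0.985851
Stock lattice S(k, i) with i counting down-moves:
  k=0: S(0,0) = 1.1000
  k=1: S(1,0) = 1.5405; S(1,1) = 0.7855
  k=2: S(2,0) = 2.1574; S(2,1) = 1.1000; S(2,2) = 0.5609
Terminal payoffs V(N, i) = max(K - S_T, 0):
  V(2,0) = 0.000000; V(2,1) = 0.000000; V(2,2) = 0.519149
Backward induction: V(k, i) = exp(-r*dt) * [p * V(k+1, i) + (1-p) * V(k+1, i+1)].
  V(1,0) = exp(-r*dt) * [p*0.000000 + (1-p)*0.000000] = 0.000000
  V(1,1) = exp(-r*dt) * [p*0.000000 + (1-p)*0.519149] = 0.287892
  V(0,0) = exp(-r*dt) * [p*0.000000 + (1-p)*0.287892] = 0.159650

Answer: Price = V(0,0) = 0.1596


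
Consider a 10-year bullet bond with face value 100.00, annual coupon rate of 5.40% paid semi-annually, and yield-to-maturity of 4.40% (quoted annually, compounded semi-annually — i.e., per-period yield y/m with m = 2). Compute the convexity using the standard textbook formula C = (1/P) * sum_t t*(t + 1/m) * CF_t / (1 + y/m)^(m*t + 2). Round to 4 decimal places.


Answer: Convexity = 73.4988

Derivation:
Coupon per period c = face * coupon_rate / m = 2.700000
Periods per year m = 2; per-period yield y/m = 0.022000
Number of cashflows N = 20
Cashflows (t years, CF_t, discount factor 1/(1+y/m)^(m*t), PV):
  t = 0.5000: CF_t = 2.700000, DF = 0.978474, PV = 2.641879
  t = 1.0000: CF_t = 2.700000, DF = 0.957411, PV = 2.585008
  t = 1.5000: CF_t = 2.700000, DF = 0.936801, PV = 2.529363
  t = 2.0000: CF_t = 2.700000, DF = 0.916635, PV = 2.474914
  t = 2.5000: CF_t = 2.700000, DF = 0.896903, PV = 2.421638
  t = 3.0000: CF_t = 2.700000, DF = 0.877596, PV = 2.369509
  t = 3.5000: CF_t = 2.700000, DF = 0.858704, PV = 2.318502
  t = 4.0000: CF_t = 2.700000, DF = 0.840220, PV = 2.268593
  t = 4.5000: CF_t = 2.700000, DF = 0.822133, PV = 2.219758
  t = 5.0000: CF_t = 2.700000, DF = 0.804435, PV = 2.171975
  t = 5.5000: CF_t = 2.700000, DF = 0.787119, PV = 2.125220
  t = 6.0000: CF_t = 2.700000, DF = 0.770175, PV = 2.079472
  t = 6.5000: CF_t = 2.700000, DF = 0.753596, PV = 2.034708
  t = 7.0000: CF_t = 2.700000, DF = 0.737373, PV = 1.990908
  t = 7.5000: CF_t = 2.700000, DF = 0.721500, PV = 1.948051
  t = 8.0000: CF_t = 2.700000, DF = 0.705969, PV = 1.906116
  t = 8.5000: CF_t = 2.700000, DF = 0.690772, PV = 1.865085
  t = 9.0000: CF_t = 2.700000, DF = 0.675902, PV = 1.824936
  t = 9.5000: CF_t = 2.700000, DF = 0.661352, PV = 1.785652
  t = 10.0000: CF_t = 102.700000, DF = 0.647116, PV = 66.458805
Price P = sum_t PV_t = 108.020093
Convexity numerator sum_t t*(t + 1/m) * CF_t / (1+y/m)^(m*t + 2):
  t = 0.5000: term = 1.264681
  t = 1.0000: term = 3.712372
  t = 1.5000: term = 7.264915
  t = 2.0000: term = 11.847546
  t = 2.5000: term = 17.388766
  t = 3.0000: term = 23.820227
  t = 3.5000: term = 31.076617
  t = 4.0000: term = 39.095549
  t = 4.5000: term = 47.817452
  t = 5.0000: term = 57.185472
  t = 5.5000: term = 67.145368
  t = 6.0000: term = 77.645418
  t = 6.5000: term = 88.636321
  t = 7.0000: term = 100.071114
  t = 7.5000: term = 111.905076
  t = 8.0000: term = 124.095648
  t = 8.5000: term = 136.602353
  t = 9.0000: term = 149.386710
  t = 9.5000: term = 162.412166
  t = 10.0000: term = 6680.977899
Convexity = (1/P) * sum = 7939.351669 / 108.020093 = 73.498841


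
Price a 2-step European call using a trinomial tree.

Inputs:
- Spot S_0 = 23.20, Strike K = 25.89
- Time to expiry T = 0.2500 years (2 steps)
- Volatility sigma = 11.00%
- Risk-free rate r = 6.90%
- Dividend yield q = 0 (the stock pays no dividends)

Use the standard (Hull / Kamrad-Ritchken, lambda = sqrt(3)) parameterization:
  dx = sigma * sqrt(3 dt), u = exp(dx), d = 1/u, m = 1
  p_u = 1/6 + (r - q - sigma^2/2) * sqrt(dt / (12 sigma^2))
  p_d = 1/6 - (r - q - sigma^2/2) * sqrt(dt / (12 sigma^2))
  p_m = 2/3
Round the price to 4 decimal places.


dt = T/N = 0.125000; dx = sigma*sqrt(3*dt) = 0.067361
u = exp(dx) = 1.069682; d = 1/u = 0.934858
p_u = 0.225074, p_m = 0.666667, p_d = 0.108259
Discount per step: exp(-r*dt) = 0.991412
Stock lattice S(k, j) with j the centered position index:
  k=0: S(0,+0) = 23.2000
  k=1: S(1,-1) = 21.6887; S(1,+0) = 23.2000; S(1,+1) = 24.8166
  k=2: S(2,-2) = 20.2758; S(2,-1) = 21.6887; S(2,+0) = 23.2000; S(2,+1) = 24.8166; S(2,+2) = 26.5459
Terminal payoffs V(N, j) = max(S_T - K, 0):
  V(2,-2) = 0.000000; V(2,-1) = 0.000000; V(2,+0) = 0.000000; V(2,+1) = 0.000000; V(2,+2) = 0.655871
Backward induction: V(k, j) = exp(-r*dt) * [p_u * V(k+1, j+1) + p_m * V(k+1, j) + p_d * V(k+1, j-1)]
  V(1,-1) = exp(-r*dt) * [p_u*0.000000 + p_m*0.000000 + p_d*0.000000] = 0.000000
  V(1,+0) = exp(-r*dt) * [p_u*0.000000 + p_m*0.000000 + p_d*0.000000] = 0.000000
  V(1,+1) = exp(-r*dt) * [p_u*0.655871 + p_m*0.000000 + p_d*0.000000] = 0.146352
  V(0,+0) = exp(-r*dt) * [p_u*0.146352 + p_m*0.000000 + p_d*0.000000] = 0.032657

Answer: Price = V(0,0) = 0.0327


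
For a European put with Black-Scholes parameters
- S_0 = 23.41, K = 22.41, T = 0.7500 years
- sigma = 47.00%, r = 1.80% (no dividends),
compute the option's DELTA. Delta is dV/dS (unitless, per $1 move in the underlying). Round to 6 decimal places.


d1 = 0.3439373671; d2 = -0.0630945727
phi(d1) = 0.3760305122; exp(-qT) = 1.0000000000; exp(-rT) = 0.9865907163
N(-d1) = 0.3654466947
Delta = -exp(-qT) * N(-d1) = -1.0000000000 * 0.3654466947 = -0.365447

Answer: Delta = -0.365447


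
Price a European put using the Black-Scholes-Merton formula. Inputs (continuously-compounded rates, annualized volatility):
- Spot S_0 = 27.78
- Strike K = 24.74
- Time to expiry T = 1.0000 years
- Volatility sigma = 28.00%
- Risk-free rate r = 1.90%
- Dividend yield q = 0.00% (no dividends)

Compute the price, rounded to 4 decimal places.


Answer: Price = 1.4722

Derivation:
d1 = (ln(S/K) + (r - q + 0.5*sigma^2) * T) / (sigma * sqrt(T)) = 0.62176775
d2 = d1 - sigma * sqrt(T) = 0.34176775
exp(-rT) = 0.98117936; exp(-qT) = 1.00000000
P = K * exp(-rT) * N(-d2) - S_0 * exp(-qT) * N(-d1)
N(-d1) = 0.26704730; N(-d2) = 0.36626284
P = 24.7400 * 0.98117936 * 0.36626284 - 27.7800 * 1.00000000 * 0.26704730 = 1.4722


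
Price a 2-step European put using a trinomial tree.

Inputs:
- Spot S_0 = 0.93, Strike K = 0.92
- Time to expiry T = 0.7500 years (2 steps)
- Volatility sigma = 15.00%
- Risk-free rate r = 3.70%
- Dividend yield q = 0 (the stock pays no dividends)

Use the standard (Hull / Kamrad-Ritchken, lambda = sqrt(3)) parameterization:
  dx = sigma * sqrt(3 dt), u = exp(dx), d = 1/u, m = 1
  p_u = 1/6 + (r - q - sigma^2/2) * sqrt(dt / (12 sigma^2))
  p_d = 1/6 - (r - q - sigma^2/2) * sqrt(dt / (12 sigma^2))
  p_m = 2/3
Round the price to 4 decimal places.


Answer: Price = V(0,0) = 0.0268

Derivation:
dt = T/N = 0.375000; dx = sigma*sqrt(3*dt) = 0.159099
u = exp(dx) = 1.172454; d = 1/u = 0.852912
p_u = 0.197013, p_m = 0.666667, p_d = 0.136320
Discount per step: exp(-r*dt) = 0.986221
Stock lattice S(k, j) with j the centered position index:
  k=0: S(0,+0) = 0.9300
  k=1: S(1,-1) = 0.7932; S(1,+0) = 0.9300; S(1,+1) = 1.0904
  k=2: S(2,-2) = 0.6765; S(2,-1) = 0.7932; S(2,+0) = 0.9300; S(2,+1) = 1.0904; S(2,+2) = 1.2784
Terminal payoffs V(N, j) = max(K - S_T, 0):
  V(2,-2) = 0.243463; V(2,-1) = 0.126792; V(2,+0) = 0.000000; V(2,+1) = 0.000000; V(2,+2) = 0.000000
Backward induction: V(k, j) = exp(-r*dt) * [p_u * V(k+1, j+1) + p_m * V(k+1, j) + p_d * V(k+1, j-1)]
  V(1,-1) = exp(-r*dt) * [p_u*0.000000 + p_m*0.126792 + p_d*0.243463] = 0.116095
  V(1,+0) = exp(-r*dt) * [p_u*0.000000 + p_m*0.000000 + p_d*0.126792] = 0.017046
  V(1,+1) = exp(-r*dt) * [p_u*0.000000 + p_m*0.000000 + p_d*0.000000] = 0.000000
  V(0,+0) = exp(-r*dt) * [p_u*0.000000 + p_m*0.017046 + p_d*0.116095] = 0.026815


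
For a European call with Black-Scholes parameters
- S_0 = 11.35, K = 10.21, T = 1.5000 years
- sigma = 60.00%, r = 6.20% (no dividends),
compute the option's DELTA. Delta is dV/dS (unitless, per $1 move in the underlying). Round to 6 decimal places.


Answer: Delta = 0.738271

Derivation:
d1 = 0.6380241887; d2 = -0.0968227341
phi(d1) = 0.3254729363; exp(-qT) = 1.0000000000; exp(-rT) = 0.9111935003
N(d1) = 0.7382710328
Delta = exp(-qT) * N(d1) = 1.0000000000 * 0.7382710328 = 0.738271


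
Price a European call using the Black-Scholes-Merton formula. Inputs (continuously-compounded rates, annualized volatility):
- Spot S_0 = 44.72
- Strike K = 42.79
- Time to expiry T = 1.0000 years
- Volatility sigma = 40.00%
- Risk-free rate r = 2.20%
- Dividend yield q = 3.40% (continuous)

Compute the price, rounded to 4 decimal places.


d1 = (ln(S/K) + (r - q + 0.5*sigma^2) * T) / (sigma * sqrt(T)) = 0.28029100
d2 = d1 - sigma * sqrt(T) = -0.11970900
exp(-rT) = 0.97824024; exp(-qT) = 0.96657150
C = S_0 * exp(-qT) * N(d1) - K * exp(-rT) * N(d2)
N(d1) = 0.61037287; N(d2) = 0.45235683
C = 44.7200 * 0.96657150 * 0.61037287 - 42.7900 * 0.97824024 * 0.45235683 = 7.4483

Answer: Price = 7.4483


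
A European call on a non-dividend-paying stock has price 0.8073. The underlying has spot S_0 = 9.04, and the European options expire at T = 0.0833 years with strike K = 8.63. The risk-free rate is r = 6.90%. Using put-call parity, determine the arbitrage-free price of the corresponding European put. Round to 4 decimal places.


Answer: Put price = 0.3478

Derivation:
Put-call parity: C - P = S_0 * exp(-qT) - K * exp(-rT).
S_0 * exp(-qT) = 9.0400 * 1.00000000 = 9.04000000
K * exp(-rT) = 8.6300 * 0.99426879 = 8.58053963
P = C - S*exp(-qT) + K*exp(-rT)
P = 0.8073 - 9.04000000 + 8.58053963 = 0.3478


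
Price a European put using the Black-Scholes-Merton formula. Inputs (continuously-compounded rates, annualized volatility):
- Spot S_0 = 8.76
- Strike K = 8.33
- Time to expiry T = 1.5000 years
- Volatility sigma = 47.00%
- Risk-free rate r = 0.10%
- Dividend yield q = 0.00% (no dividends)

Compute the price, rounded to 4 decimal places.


Answer: Price = 1.7205

Derivation:
d1 = (ln(S/K) + (r - q + 0.5*sigma^2) * T) / (sigma * sqrt(T)) = 0.37785976
d2 = d1 - sigma * sqrt(T) = -0.19777033
exp(-rT) = 0.99850112; exp(-qT) = 1.00000000
P = K * exp(-rT) * N(-d2) - S_0 * exp(-qT) * N(-d1)
N(-d1) = 0.35276739; N(-d2) = 0.57838762
P = 8.3300 * 0.99850112 * 0.57838762 - 8.7600 * 1.00000000 * 0.35276739 = 1.7205


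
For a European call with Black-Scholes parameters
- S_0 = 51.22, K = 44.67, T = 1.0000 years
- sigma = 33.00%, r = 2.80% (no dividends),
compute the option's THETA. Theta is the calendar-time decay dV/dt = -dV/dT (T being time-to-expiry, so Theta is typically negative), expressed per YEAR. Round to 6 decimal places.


Answer: Theta = -3.471112

Derivation:
d1 = 0.6644786224; d2 = 0.3344786224
phi(d1) = 0.3199135573; exp(-qT) = 1.0000000000; exp(-rT) = 0.9723883668
Theta = -S*exp(-qT)*phi(d1)*sigma/(2*sqrt(T)) - r*K*exp(-rT)*N(d2) + q*S*exp(-qT)*N(d1)
N(d1) = 0.7468079866; N(d2) = 0.6309907901; sqrt(T) = 1.0000000000
Term 1 = -51.2200 * 1.0000000000 * 0.3199135573 * 0.3300 / (2 * 1.0000000000) = -2.7036854468
Term 2 = -0.0280 * 44.6700 * 0.9723883668 * 0.6309907901 = -0.7674264416
Term 3 = 0 (no dividend yield, q = 0)
Theta = -2.7036854468 + (-0.7674264416) + (0.0000000000) = -3.471112


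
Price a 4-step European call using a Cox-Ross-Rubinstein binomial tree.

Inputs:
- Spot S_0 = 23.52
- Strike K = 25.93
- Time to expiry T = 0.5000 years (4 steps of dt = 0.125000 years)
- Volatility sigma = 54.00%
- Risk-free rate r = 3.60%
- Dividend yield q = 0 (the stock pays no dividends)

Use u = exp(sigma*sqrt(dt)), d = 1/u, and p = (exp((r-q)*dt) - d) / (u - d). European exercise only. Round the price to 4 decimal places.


Answer: Price = V(0,0) = 2.9139

Derivation:
dt = T/N = 0.125000
u = exp(sigma*sqrt(dt)) = 1.210361; d = 1/u = 0.826200
p = (exp((r-q)*dt) - d) / (u - d) = 0.464155
Discount per step: exp(-r*dt) = 0.995510
Stock lattice S(k, i) with i counting down-moves:
  k=0: S(0,0) = 23.5200
  k=1: S(1,0) = 28.4677; S(1,1) = 19.4322
  k=2: S(2,0) = 34.4562; S(2,1) = 23.5200; S(2,2) = 16.0549
  k=3: S(3,0) = 41.7044; S(3,1) = 28.4677; S(3,2) = 19.4322; S(3,3) = 13.2645
  k=4: S(4,0) = 50.4774; S(4,1) = 34.4562; S(4,2) = 23.5200; S(4,3) = 16.0549; S(4,4) = 10.9592
Terminal payoffs V(N, i) = max(S_T - K, 0):
  V(4,0) = 24.547437; V(4,1) = 8.526194; V(4,2) = 0.000000; V(4,3) = 0.000000; V(4,4) = 0.000000
Backward induction: V(k, i) = exp(-r*dt) * [p * V(k+1, i) + (1-p) * V(k+1, i+1)].
  V(3,0) = exp(-r*dt) * [p*24.547437 + (1-p)*8.526194] = 15.890864
  V(3,1) = exp(-r*dt) * [p*8.526194 + (1-p)*0.000000] = 3.939707
  V(3,2) = exp(-r*dt) * [p*0.000000 + (1-p)*0.000000] = 0.000000
  V(3,3) = exp(-r*dt) * [p*0.000000 + (1-p)*0.000000] = 0.000000
  V(2,0) = exp(-r*dt) * [p*15.890864 + (1-p)*3.939707] = 9.444300
  V(2,1) = exp(-r*dt) * [p*3.939707 + (1-p)*0.000000] = 1.820424
  V(2,2) = exp(-r*dt) * [p*0.000000 + (1-p)*0.000000] = 0.000000
  V(1,0) = exp(-r*dt) * [p*9.444300 + (1-p)*1.820424] = 5.335022
  V(1,1) = exp(-r*dt) * [p*1.820424 + (1-p)*0.000000] = 0.841165
  V(0,0) = exp(-r*dt) * [p*5.335022 + (1-p)*0.841165] = 2.913869


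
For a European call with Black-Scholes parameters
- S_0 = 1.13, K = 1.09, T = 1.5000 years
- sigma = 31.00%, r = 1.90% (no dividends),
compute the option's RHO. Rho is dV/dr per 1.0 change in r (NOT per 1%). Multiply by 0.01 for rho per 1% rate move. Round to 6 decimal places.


d1 = 0.3598246082; d2 = -0.0198463019
phi(d1) = 0.3739342095; exp(-qT) = 1.0000000000; exp(-rT) = 0.9719022941
N(d2) = 0.4920829908
Rho = K*T*exp(-rT)*N(d2) = 1.0900 * 1.5000 * 0.9719022941 * 0.4920829908 = 0.781950

Answer: Rho = 0.781950


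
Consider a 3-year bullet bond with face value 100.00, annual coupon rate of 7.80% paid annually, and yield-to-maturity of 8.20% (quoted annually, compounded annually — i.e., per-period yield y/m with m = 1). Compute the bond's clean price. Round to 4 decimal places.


Answer: Price = 98.9729

Derivation:
Coupon per period c = face * coupon_rate / m = 7.800000
Periods per year m = 1; per-period yield y/m = 0.082000
Number of cashflows N = 3
Cashflows (t years, CF_t, discount factor 1/(1+y/m)^(m*t), PV):
  t = 1.0000: CF_t = 7.800000, DF = 0.924214, PV = 7.208872
  t = 2.0000: CF_t = 7.800000, DF = 0.854172, PV = 6.662544
  t = 3.0000: CF_t = 107.800000, DF = 0.789438, PV = 85.101454
Price P = sum_t PV_t = 98.972870


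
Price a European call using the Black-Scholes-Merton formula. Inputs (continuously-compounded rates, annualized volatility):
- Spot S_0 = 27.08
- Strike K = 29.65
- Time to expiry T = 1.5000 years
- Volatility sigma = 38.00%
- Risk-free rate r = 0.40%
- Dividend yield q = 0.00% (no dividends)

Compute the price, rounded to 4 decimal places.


d1 = (ln(S/K) + (r - q + 0.5*sigma^2) * T) / (sigma * sqrt(T)) = 0.05078033
d2 = d1 - sigma * sqrt(T) = -0.41462272
exp(-rT) = 0.99401796; exp(-qT) = 1.00000000
C = S_0 * exp(-qT) * N(d1) - K * exp(-rT) * N(d2)
N(d1) = 0.52024972; N(d2) = 0.33920906
C = 27.0800 * 1.00000000 * 0.52024972 - 29.6500 * 0.99401796 * 0.33920906 = 4.0910

Answer: Price = 4.0910


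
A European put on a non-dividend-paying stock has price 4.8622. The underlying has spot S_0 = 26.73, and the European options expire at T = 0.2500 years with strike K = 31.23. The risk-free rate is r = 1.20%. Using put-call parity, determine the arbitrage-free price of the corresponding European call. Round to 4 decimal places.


Put-call parity: C - P = S_0 * exp(-qT) - K * exp(-rT).
S_0 * exp(-qT) = 26.7300 * 1.00000000 = 26.73000000
K * exp(-rT) = 31.2300 * 0.99700450 = 31.13645039
C = P + S*exp(-qT) - K*exp(-rT)
C = 4.8622 + 26.73000000 - 31.13645039 = 0.4557

Answer: Call price = 0.4557


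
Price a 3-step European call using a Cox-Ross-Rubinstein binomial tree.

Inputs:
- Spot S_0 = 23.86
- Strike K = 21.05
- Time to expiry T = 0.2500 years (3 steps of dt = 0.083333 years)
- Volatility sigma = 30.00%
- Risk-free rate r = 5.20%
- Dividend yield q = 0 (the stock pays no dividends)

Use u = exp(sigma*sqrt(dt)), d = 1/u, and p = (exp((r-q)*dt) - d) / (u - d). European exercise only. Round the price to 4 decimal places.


dt = T/N = 0.083333
u = exp(sigma*sqrt(dt)) = 1.090463; d = 1/u = 0.917042
p = (exp((r-q)*dt) - d) / (u - d) = 0.503404
Discount per step: exp(-r*dt) = 0.995676
Stock lattice S(k, i) with i counting down-moves:
  k=0: S(0,0) = 23.8600
  k=1: S(1,0) = 26.0185; S(1,1) = 21.8806
  k=2: S(2,0) = 28.3722; S(2,1) = 23.8600; S(2,2) = 20.0654
  k=3: S(3,0) = 30.9388; S(3,1) = 26.0185; S(3,2) = 21.8806; S(3,3) = 18.4008
Terminal payoffs V(N, i) = max(S_T - K, 0):
  V(3,0) = 9.888799; V(3,1) = 4.968451; V(3,2) = 0.830610; V(3,3) = 0.000000
Backward induction: V(k, i) = exp(-r*dt) * [p * V(k+1, i) + (1-p) * V(k+1, i+1)].
  V(2,0) = exp(-r*dt) * [p*9.888799 + (1-p)*4.968451] = 7.413183
  V(2,1) = exp(-r*dt) * [p*4.968451 + (1-p)*0.830610] = 2.901019
  V(2,2) = exp(-r*dt) * [p*0.830610 + (1-p)*0.000000] = 0.416325
  V(1,0) = exp(-r*dt) * [p*7.413183 + (1-p)*2.901019] = 5.150097
  V(1,1) = exp(-r*dt) * [p*2.901019 + (1-p)*0.416325] = 1.659922
  V(0,0) = exp(-r*dt) * [p*5.150097 + (1-p)*1.659922] = 3.402117

Answer: Price = V(0,0) = 3.4021


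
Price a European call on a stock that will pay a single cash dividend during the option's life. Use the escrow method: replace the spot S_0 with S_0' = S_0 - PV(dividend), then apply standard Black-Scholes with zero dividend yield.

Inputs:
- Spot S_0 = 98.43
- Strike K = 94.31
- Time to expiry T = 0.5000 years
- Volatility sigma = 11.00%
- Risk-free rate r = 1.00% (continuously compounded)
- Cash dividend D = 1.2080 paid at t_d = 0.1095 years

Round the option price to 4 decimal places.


PV(D) = D * exp(-r * t_d) = 1.2080 * 0.99890560 = 1.20667796
S_0' = S_0 - PV(D) = 98.4300 - 1.20667796 = 97.22332204
d1 = (ln(S_0'/K) + (r + sigma^2/2)*T) / (sigma*sqrt(T)) = 0.49431126
d2 = d1 - sigma*sqrt(T) = 0.41652951
exp(-rT) = 0.99501248
N(d1) = 0.68945681; N(d2) = 0.66148871
C = S_0' * N(d1) - K * exp(-rT) * N(d2) = 97.22332204 * 0.68945681 - 94.3100 * 0.99501248 * 0.66148871 = 4.9574

Answer: Price = 4.9574


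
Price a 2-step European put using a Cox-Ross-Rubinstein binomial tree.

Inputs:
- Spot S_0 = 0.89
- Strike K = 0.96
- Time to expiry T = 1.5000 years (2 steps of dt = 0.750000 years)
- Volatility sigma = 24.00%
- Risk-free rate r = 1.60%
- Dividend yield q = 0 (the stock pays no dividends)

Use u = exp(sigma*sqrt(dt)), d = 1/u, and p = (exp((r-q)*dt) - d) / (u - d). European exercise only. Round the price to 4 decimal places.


dt = T/N = 0.750000
u = exp(sigma*sqrt(dt)) = 1.231024; d = 1/u = 0.812332
p = (exp((r-q)*dt) - d) / (u - d) = 0.477058
Discount per step: exp(-r*dt) = 0.988072
Stock lattice S(k, i) with i counting down-moves:
  k=0: S(0,0) = 0.8900
  k=1: S(1,0) = 1.0956; S(1,1) = 0.7230
  k=2: S(2,0) = 1.3487; S(2,1) = 0.8900; S(2,2) = 0.5873
Terminal payoffs V(N, i) = max(K - S_T, 0):
  V(2,0) = 0.000000; V(2,1) = 0.070000; V(2,2) = 0.372704
Backward induction: V(k, i) = exp(-r*dt) * [p * V(k+1, i) + (1-p) * V(k+1, i+1)].
  V(1,0) = exp(-r*dt) * [p*0.000000 + (1-p)*0.070000] = 0.036169
  V(1,1) = exp(-r*dt) * [p*0.070000 + (1-p)*0.372704] = 0.225573
  V(0,0) = exp(-r*dt) * [p*0.036169 + (1-p)*0.225573] = 0.133604

Answer: Price = V(0,0) = 0.1336


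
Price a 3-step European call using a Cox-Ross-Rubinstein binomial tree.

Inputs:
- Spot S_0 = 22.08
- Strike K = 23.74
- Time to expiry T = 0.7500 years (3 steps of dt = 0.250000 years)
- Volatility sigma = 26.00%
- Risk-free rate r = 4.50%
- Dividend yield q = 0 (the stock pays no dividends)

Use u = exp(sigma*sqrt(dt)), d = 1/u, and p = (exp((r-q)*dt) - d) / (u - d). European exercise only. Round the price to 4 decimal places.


Answer: Price = V(0,0) = 1.6645

Derivation:
dt = T/N = 0.250000
u = exp(sigma*sqrt(dt)) = 1.138828; d = 1/u = 0.878095
p = (exp((r-q)*dt) - d) / (u - d) = 0.510937
Discount per step: exp(-r*dt) = 0.988813
Stock lattice S(k, i) with i counting down-moves:
  k=0: S(0,0) = 22.0800
  k=1: S(1,0) = 25.1453; S(1,1) = 19.3883
  k=2: S(2,0) = 28.6362; S(2,1) = 22.0800; S(2,2) = 17.0248
  k=3: S(3,0) = 32.6117; S(3,1) = 25.1453; S(3,2) = 19.3883; S(3,3) = 14.9494
Terminal payoffs V(N, i) = max(S_T - K, 0):
  V(3,0) = 8.871736; V(3,1) = 1.405331; V(3,2) = 0.000000; V(3,3) = 0.000000
Backward induction: V(k, i) = exp(-r*dt) * [p * V(k+1, i) + (1-p) * V(k+1, i+1)].
  V(2,0) = exp(-r*dt) * [p*8.871736 + (1-p)*1.405331] = 5.161795
  V(2,1) = exp(-r*dt) * [p*1.405331 + (1-p)*0.000000] = 0.710003
  V(2,2) = exp(-r*dt) * [p*0.000000 + (1-p)*0.000000] = 0.000000
  V(1,0) = exp(-r*dt) * [p*5.161795 + (1-p)*0.710003] = 2.951199
  V(1,1) = exp(-r*dt) * [p*0.710003 + (1-p)*0.000000] = 0.358708
  V(0,0) = exp(-r*dt) * [p*2.951199 + (1-p)*0.358708] = 1.664476


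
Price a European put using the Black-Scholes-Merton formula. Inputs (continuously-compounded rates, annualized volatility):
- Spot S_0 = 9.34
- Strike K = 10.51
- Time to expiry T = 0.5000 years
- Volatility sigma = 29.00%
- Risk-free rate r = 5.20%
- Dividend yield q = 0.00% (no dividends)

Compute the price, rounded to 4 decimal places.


Answer: Price = 1.3285

Derivation:
d1 = (ln(S/K) + (r - q + 0.5*sigma^2) * T) / (sigma * sqrt(T)) = -0.34621866
d2 = d1 - sigma * sqrt(T) = -0.55127962
exp(-rT) = 0.97433509; exp(-qT) = 1.00000000
P = K * exp(-rT) * N(-d2) - S_0 * exp(-qT) * N(-d1)
N(-d1) = 0.63541080; N(-d2) = 0.70927900
P = 10.5100 * 0.97433509 * 0.70927900 - 9.3400 * 1.00000000 * 0.63541080 = 1.3285


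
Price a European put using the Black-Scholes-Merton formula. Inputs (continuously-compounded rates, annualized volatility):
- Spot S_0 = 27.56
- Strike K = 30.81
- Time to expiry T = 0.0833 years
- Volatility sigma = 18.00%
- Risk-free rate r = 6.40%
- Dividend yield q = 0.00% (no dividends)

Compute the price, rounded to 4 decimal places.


d1 = (ln(S/K) + (r - q + 0.5*sigma^2) * T) / (sigma * sqrt(T)) = -2.01714967
d2 = d1 - sigma * sqrt(T) = -2.06910080
exp(-rT) = 0.99468299; exp(-qT) = 1.00000000
P = K * exp(-rT) * N(-d2) - S_0 * exp(-qT) * N(-d1)
N(-d1) = 0.97816005; N(-d2) = 0.98073169
P = 30.8100 * 0.99468299 * 0.98073169 - 27.5600 * 1.00000000 * 0.97816005 = 3.0976

Answer: Price = 3.0976


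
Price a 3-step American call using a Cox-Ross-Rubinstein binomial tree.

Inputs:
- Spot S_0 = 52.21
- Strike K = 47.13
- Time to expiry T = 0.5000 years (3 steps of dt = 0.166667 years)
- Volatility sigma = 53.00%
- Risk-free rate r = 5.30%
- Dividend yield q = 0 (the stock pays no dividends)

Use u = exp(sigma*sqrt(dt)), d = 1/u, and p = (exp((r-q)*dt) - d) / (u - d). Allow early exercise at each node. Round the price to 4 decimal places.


Answer: Price = V(0,0) = 11.2185

Derivation:
dt = T/N = 0.166667
u = exp(sigma*sqrt(dt)) = 1.241564; d = 1/u = 0.805436
p = (exp((r-q)*dt) - d) / (u - d) = 0.466461
Discount per step: exp(-r*dt) = 0.991206
Stock lattice S(k, i) with i counting down-moves:
  k=0: S(0,0) = 52.2100
  k=1: S(1,0) = 64.8220; S(1,1) = 42.0518
  k=2: S(2,0) = 80.4807; S(2,1) = 52.2100; S(2,2) = 33.8700
  k=3: S(3,0) = 99.9219; S(3,1) = 64.8220; S(3,2) = 42.0518; S(3,3) = 27.2801
Terminal payoffs V(N, i) = max(S_T - K, 0):
  V(3,0) = 52.791895; V(3,1) = 17.692038; V(3,2) = 0.000000; V(3,3) = 0.000000
Backward induction: V(k, i) = exp(-r*dt) * [p * V(k+1, i) + (1-p) * V(k+1, i+1)]; then take max(V_cont, immediate exercise) for American.
  V(2,0) = exp(-r*dt) * [p*52.791895 + (1-p)*17.692038] = 33.765168; exercise = 33.350686; V(2,0) = max -> 33.765168
  V(2,1) = exp(-r*dt) * [p*17.692038 + (1-p)*0.000000] = 8.180066; exercise = 5.080000; V(2,1) = max -> 8.180066
  V(2,2) = exp(-r*dt) * [p*0.000000 + (1-p)*0.000000] = 0.000000; exercise = 0.000000; V(2,2) = max -> 0.000000
  V(1,0) = exp(-r*dt) * [p*33.765168 + (1-p)*8.180066] = 19.937620; exercise = 17.692038; V(1,0) = max -> 19.937620
  V(1,1) = exp(-r*dt) * [p*8.180066 + (1-p)*0.000000] = 3.782124; exercise = 0.000000; V(1,1) = max -> 3.782124
  V(0,0) = exp(-r*dt) * [p*19.937620 + (1-p)*3.782124] = 11.218495; exercise = 5.080000; V(0,0) = max -> 11.218495


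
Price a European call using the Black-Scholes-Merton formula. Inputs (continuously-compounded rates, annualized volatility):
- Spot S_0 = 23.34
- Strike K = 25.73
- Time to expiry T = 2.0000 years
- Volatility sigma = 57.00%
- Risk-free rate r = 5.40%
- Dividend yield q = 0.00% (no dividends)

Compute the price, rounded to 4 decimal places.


d1 = (ln(S/K) + (r - q + 0.5*sigma^2) * T) / (sigma * sqrt(T)) = 0.41609016
d2 = d1 - sigma * sqrt(T) = -0.39001157
exp(-rT) = 0.89762760; exp(-qT) = 1.00000000
C = S_0 * exp(-qT) * N(d1) - K * exp(-rT) * N(d2)
N(d1) = 0.66132799; N(d2) = 0.34826400
C = 23.3400 * 1.00000000 * 0.66132799 - 25.7300 * 0.89762760 * 0.34826400 = 7.3919

Answer: Price = 7.3919


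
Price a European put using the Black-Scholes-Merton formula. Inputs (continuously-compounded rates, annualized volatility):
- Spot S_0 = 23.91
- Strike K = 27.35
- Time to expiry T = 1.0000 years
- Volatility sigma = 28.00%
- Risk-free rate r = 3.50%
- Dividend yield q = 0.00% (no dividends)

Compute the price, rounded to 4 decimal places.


d1 = (ln(S/K) + (r - q + 0.5*sigma^2) * T) / (sigma * sqrt(T)) = -0.21507053
d2 = d1 - sigma * sqrt(T) = -0.49507053
exp(-rT) = 0.96560542; exp(-qT) = 1.00000000
P = K * exp(-rT) * N(-d2) - S_0 * exp(-qT) * N(-d1)
N(-d1) = 0.58514383; N(-d2) = 0.68972483
P = 27.3500 * 0.96560542 * 0.68972483 - 23.9100 * 1.00000000 * 0.58514383 = 4.2244

Answer: Price = 4.2244


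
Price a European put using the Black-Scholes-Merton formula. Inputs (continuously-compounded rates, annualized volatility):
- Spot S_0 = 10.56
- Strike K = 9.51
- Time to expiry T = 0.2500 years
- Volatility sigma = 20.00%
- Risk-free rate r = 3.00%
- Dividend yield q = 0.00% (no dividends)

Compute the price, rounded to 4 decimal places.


d1 = (ln(S/K) + (r - q + 0.5*sigma^2) * T) / (sigma * sqrt(T)) = 1.17229402
d2 = d1 - sigma * sqrt(T) = 1.07229402
exp(-rT) = 0.99252805; exp(-qT) = 1.00000000
P = K * exp(-rT) * N(-d2) - S_0 * exp(-qT) * N(-d1)
N(-d1) = 0.12053952; N(-d2) = 0.14179400
P = 9.5100 * 0.99252805 * 0.14179400 - 10.5600 * 1.00000000 * 0.12053952 = 0.0655

Answer: Price = 0.0655


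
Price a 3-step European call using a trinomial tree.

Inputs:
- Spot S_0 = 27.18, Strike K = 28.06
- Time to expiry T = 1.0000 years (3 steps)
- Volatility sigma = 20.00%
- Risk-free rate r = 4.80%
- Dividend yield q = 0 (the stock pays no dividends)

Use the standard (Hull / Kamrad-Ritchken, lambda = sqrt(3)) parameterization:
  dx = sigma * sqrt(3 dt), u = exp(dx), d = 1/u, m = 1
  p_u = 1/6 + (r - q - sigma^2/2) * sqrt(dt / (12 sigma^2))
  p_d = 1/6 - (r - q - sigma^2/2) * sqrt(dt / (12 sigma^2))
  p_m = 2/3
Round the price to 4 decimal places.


Answer: Price = V(0,0) = 2.3163

Derivation:
dt = T/N = 0.333333; dx = sigma*sqrt(3*dt) = 0.200000
u = exp(dx) = 1.221403; d = 1/u = 0.818731
p_u = 0.190000, p_m = 0.666667, p_d = 0.143333
Discount per step: exp(-r*dt) = 0.984127
Stock lattice S(k, j) with j the centered position index:
  k=0: S(0,+0) = 27.1800
  k=1: S(1,-1) = 22.2531; S(1,+0) = 27.1800; S(1,+1) = 33.1977
  k=2: S(2,-2) = 18.2193; S(2,-1) = 22.2531; S(2,+0) = 27.1800; S(2,+1) = 33.1977; S(2,+2) = 40.5478
  k=3: S(3,-3) = 14.9167; S(3,-2) = 18.2193; S(3,-1) = 22.2531; S(3,+0) = 27.1800; S(3,+1) = 33.1977; S(3,+2) = 40.5478; S(3,+3) = 49.5252
Terminal payoffs V(N, j) = max(S_T - K, 0):
  V(3,-3) = 0.000000; V(3,-2) = 0.000000; V(3,-1) = 0.000000; V(3,+0) = 0.000000; V(3,+1) = 5.137727; V(3,+2) = 12.487795; V(3,+3) = 21.465189
Backward induction: V(k, j) = exp(-r*dt) * [p_u * V(k+1, j+1) + p_m * V(k+1, j) + p_d * V(k+1, j-1)]
  V(2,-2) = exp(-r*dt) * [p_u*0.000000 + p_m*0.000000 + p_d*0.000000] = 0.000000
  V(2,-1) = exp(-r*dt) * [p_u*0.000000 + p_m*0.000000 + p_d*0.000000] = 0.000000
  V(2,+0) = exp(-r*dt) * [p_u*5.137727 + p_m*0.000000 + p_d*0.000000] = 0.960674
  V(2,+1) = exp(-r*dt) * [p_u*12.487795 + p_m*5.137727 + p_d*0.000000] = 5.705805
  V(2,+2) = exp(-r*dt) * [p_u*21.465189 + p_m*12.487795 + p_d*5.137727] = 12.931423
  V(1,-1) = exp(-r*dt) * [p_u*0.960674 + p_m*0.000000 + p_d*0.000000] = 0.179631
  V(1,+0) = exp(-r*dt) * [p_u*5.705805 + p_m*0.960674 + p_d*0.000000] = 1.697179
  V(1,+1) = exp(-r*dt) * [p_u*12.931423 + p_m*5.705805 + p_d*0.960674] = 6.296975
  V(0,+0) = exp(-r*dt) * [p_u*6.296975 + p_m*1.697179 + p_d*0.179631] = 2.316267


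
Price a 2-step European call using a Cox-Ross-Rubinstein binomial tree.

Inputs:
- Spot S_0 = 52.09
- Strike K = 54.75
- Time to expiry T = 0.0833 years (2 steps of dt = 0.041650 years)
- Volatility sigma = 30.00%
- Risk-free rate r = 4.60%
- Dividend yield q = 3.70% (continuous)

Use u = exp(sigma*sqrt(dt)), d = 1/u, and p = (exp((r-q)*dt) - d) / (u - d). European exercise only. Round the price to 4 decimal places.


Answer: Price = V(0,0) = 0.9777

Derivation:
dt = T/N = 0.041650
u = exp(sigma*sqrt(dt)) = 1.063138; d = 1/u = 0.940612
p = (exp((r-q)*dt) - d) / (u - d) = 0.487758
Discount per step: exp(-r*dt) = 0.998086
Stock lattice S(k, i) with i counting down-moves:
  k=0: S(0,0) = 52.0900
  k=1: S(1,0) = 55.3789; S(1,1) = 48.9965
  k=2: S(2,0) = 58.8754; S(2,1) = 52.0900; S(2,2) = 46.0866
Terminal payoffs V(N, i) = max(S_T - K, 0):
  V(2,0) = 4.125379; V(2,1) = 0.000000; V(2,2) = 0.000000
Backward induction: V(k, i) = exp(-r*dt) * [p * V(k+1, i) + (1-p) * V(k+1, i+1)].
  V(1,0) = exp(-r*dt) * [p*4.125379 + (1-p)*0.000000] = 2.008337
  V(1,1) = exp(-r*dt) * [p*0.000000 + (1-p)*0.000000] = 0.000000
  V(0,0) = exp(-r*dt) * [p*2.008337 + (1-p)*0.000000] = 0.977708


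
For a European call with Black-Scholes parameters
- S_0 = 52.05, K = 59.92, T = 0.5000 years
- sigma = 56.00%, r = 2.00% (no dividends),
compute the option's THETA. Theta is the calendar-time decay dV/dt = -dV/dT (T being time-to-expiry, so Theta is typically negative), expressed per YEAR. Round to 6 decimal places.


Answer: Theta = -8.505131

Derivation:
d1 = -0.1323439844; d2 = -0.5283237819
phi(d1) = 0.3954638108; exp(-qT) = 1.0000000000; exp(-rT) = 0.9900498337
Theta = -S*exp(-qT)*phi(d1)*sigma/(2*sqrt(T)) - r*K*exp(-rT)*N(d2) + q*S*exp(-qT)*N(d1)
N(d1) = 0.4473561094; N(d2) = 0.2986373140; sqrt(T) = 0.7071067812
Term 1 = -52.0500 * 1.0000000000 * 0.3954638108 * 0.5600 / (2 * 0.7071067812) = -8.1508051285
Term 2 = -0.0200 * 59.9200 * 0.9900498337 * 0.2986373140 = -0.3543259224
Term 3 = 0 (no dividend yield, q = 0)
Theta = -8.1508051285 + (-0.3543259224) + (0.0000000000) = -8.505131


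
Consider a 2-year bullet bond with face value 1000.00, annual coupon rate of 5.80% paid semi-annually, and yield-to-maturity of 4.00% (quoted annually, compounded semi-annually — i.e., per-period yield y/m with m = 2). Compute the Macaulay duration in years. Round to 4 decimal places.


Answer: Macaulay duration = 1.9186 years

Derivation:
Coupon per period c = face * coupon_rate / m = 29.000000
Periods per year m = 2; per-period yield y/m = 0.020000
Number of cashflows N = 4
Cashflows (t years, CF_t, discount factor 1/(1+y/m)^(m*t), PV):
  t = 0.5000: CF_t = 29.000000, DF = 0.980392, PV = 28.431373
  t = 1.0000: CF_t = 29.000000, DF = 0.961169, PV = 27.873895
  t = 1.5000: CF_t = 29.000000, DF = 0.942322, PV = 27.327348
  t = 2.0000: CF_t = 1029.000000, DF = 0.923845, PV = 950.636943
Price P = sum_t PV_t = 1034.269558
Macaulay numerator sum_t t * PV_t:
  t * PV_t at t = 0.5000: 14.215686
  t * PV_t at t = 1.0000: 27.873895
  t * PV_t at t = 1.5000: 40.991022
  t * PV_t at t = 2.0000: 1901.273887
Macaulay duration D = (sum_t t * PV_t) / P = 1984.354489 / 1034.269558 = 1.918605


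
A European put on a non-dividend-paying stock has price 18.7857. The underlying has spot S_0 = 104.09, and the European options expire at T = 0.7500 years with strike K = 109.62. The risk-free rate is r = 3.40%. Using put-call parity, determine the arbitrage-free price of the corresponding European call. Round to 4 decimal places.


Answer: Call price = 16.0157

Derivation:
Put-call parity: C - P = S_0 * exp(-qT) - K * exp(-rT).
S_0 * exp(-qT) = 104.0900 * 1.00000000 = 104.09000000
K * exp(-rT) = 109.6200 * 0.97482238 = 106.86002918
C = P + S*exp(-qT) - K*exp(-rT)
C = 18.7857 + 104.09000000 - 106.86002918 = 16.0157


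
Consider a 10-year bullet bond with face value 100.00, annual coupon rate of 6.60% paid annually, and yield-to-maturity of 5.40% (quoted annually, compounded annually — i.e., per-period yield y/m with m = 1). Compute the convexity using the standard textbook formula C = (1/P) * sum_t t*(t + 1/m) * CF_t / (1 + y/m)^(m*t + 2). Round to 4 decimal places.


Coupon per period c = face * coupon_rate / m = 6.600000
Periods per year m = 1; per-period yield y/m = 0.054000
Number of cashflows N = 10
Cashflows (t years, CF_t, discount factor 1/(1+y/m)^(m*t), PV):
  t = 1.0000: CF_t = 6.600000, DF = 0.948767, PV = 6.261860
  t = 2.0000: CF_t = 6.600000, DF = 0.900158, PV = 5.941043
  t = 3.0000: CF_t = 6.600000, DF = 0.854040, PV = 5.636663
  t = 4.0000: CF_t = 6.600000, DF = 0.810285, PV = 5.347878
  t = 5.0000: CF_t = 6.600000, DF = 0.768771, PV = 5.073888
  t = 6.0000: CF_t = 6.600000, DF = 0.729384, PV = 4.813936
  t = 7.0000: CF_t = 6.600000, DF = 0.692015, PV = 4.567301
  t = 8.0000: CF_t = 6.600000, DF = 0.656561, PV = 4.333303
  t = 9.0000: CF_t = 6.600000, DF = 0.622923, PV = 4.111293
  t = 10.0000: CF_t = 106.600000, DF = 0.591009, PV = 63.001530
Price P = sum_t PV_t = 109.088695
Convexity numerator sum_t t*(t + 1/m) * CF_t / (1+y/m)^(m*t + 2):
  t = 1.0000: term = 11.273327
  t = 2.0000: term = 32.087268
  t = 3.0000: term = 60.886657
  t = 4.0000: term = 96.278711
  t = 5.0000: term = 137.019038
  t = 6.0000: term = 181.998722
  t = 7.0000: term = 230.232413
  t = 8.0000: term = 280.847345
  t = 9.0000: term = 333.073227
  t = 10.0000: term = 6238.246898
Convexity = (1/P) * sum = 7601.943606 / 109.088695 = 69.685897

Answer: Convexity = 69.6859


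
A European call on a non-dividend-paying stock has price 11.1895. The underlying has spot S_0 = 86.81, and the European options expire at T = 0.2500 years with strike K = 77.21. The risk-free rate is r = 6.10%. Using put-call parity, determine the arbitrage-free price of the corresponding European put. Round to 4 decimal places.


Put-call parity: C - P = S_0 * exp(-qT) - K * exp(-rT).
S_0 * exp(-qT) = 86.8100 * 1.00000000 = 86.81000000
K * exp(-rT) = 77.2100 * 0.98486569 = 76.04148011
P = C - S*exp(-qT) + K*exp(-rT)
P = 11.1895 - 86.81000000 + 76.04148011 = 0.4210

Answer: Put price = 0.4210


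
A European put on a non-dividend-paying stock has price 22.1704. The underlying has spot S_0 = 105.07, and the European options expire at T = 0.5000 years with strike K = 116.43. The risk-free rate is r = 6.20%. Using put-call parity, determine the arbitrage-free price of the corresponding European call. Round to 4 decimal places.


Put-call parity: C - P = S_0 * exp(-qT) - K * exp(-rT).
S_0 * exp(-qT) = 105.0700 * 1.00000000 = 105.07000000
K * exp(-rT) = 116.4300 * 0.96947557 = 112.87604097
C = P + S*exp(-qT) - K*exp(-rT)
C = 22.1704 + 105.07000000 - 112.87604097 = 14.3644

Answer: Call price = 14.3644
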